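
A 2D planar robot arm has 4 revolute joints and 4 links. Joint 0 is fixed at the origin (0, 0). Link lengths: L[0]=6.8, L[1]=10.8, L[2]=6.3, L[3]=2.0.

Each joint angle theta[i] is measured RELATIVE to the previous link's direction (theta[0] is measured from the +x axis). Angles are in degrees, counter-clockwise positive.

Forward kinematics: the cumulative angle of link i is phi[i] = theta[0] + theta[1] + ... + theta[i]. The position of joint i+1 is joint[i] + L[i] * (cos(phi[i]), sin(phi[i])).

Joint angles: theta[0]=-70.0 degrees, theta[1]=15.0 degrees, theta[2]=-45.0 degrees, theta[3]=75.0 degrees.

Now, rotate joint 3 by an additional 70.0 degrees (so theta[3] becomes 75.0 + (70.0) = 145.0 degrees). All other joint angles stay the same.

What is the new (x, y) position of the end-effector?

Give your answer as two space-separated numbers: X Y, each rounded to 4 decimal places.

Answer: 8.8406 -20.0268

Derivation:
joint[0] = (0.0000, 0.0000)  (base)
link 0: phi[0] = -70 = -70 deg
  cos(-70 deg) = 0.3420, sin(-70 deg) = -0.9397
  joint[1] = (0.0000, 0.0000) + 6.8 * (0.3420, -0.9397) = (0.0000 + 2.3257, 0.0000 + -6.3899) = (2.3257, -6.3899)
link 1: phi[1] = -70 + 15 = -55 deg
  cos(-55 deg) = 0.5736, sin(-55 deg) = -0.8192
  joint[2] = (2.3257, -6.3899) + 10.8 * (0.5736, -0.8192) = (2.3257 + 6.1946, -6.3899 + -8.8468) = (8.5204, -15.2368)
link 2: phi[2] = -70 + 15 + -45 = -100 deg
  cos(-100 deg) = -0.1736, sin(-100 deg) = -0.9848
  joint[3] = (8.5204, -15.2368) + 6.3 * (-0.1736, -0.9848) = (8.5204 + -1.0940, -15.2368 + -6.2043) = (7.4264, -21.4410)
link 3: phi[3] = -70 + 15 + -45 + 145 = 45 deg
  cos(45 deg) = 0.7071, sin(45 deg) = 0.7071
  joint[4] = (7.4264, -21.4410) + 2 * (0.7071, 0.7071) = (7.4264 + 1.4142, -21.4410 + 1.4142) = (8.8406, -20.0268)
End effector: (8.8406, -20.0268)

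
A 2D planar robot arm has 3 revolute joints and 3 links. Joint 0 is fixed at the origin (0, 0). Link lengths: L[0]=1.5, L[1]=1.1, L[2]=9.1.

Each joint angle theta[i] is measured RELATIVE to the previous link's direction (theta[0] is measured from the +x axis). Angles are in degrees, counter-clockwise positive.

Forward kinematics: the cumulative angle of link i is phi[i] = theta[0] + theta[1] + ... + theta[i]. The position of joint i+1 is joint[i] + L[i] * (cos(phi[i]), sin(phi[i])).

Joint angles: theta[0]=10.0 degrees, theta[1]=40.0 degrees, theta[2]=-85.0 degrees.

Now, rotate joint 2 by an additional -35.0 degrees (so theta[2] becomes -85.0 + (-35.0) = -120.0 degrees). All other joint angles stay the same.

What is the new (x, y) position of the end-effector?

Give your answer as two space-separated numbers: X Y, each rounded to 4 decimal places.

joint[0] = (0.0000, 0.0000)  (base)
link 0: phi[0] = 10 = 10 deg
  cos(10 deg) = 0.9848, sin(10 deg) = 0.1736
  joint[1] = (0.0000, 0.0000) + 1.5 * (0.9848, 0.1736) = (0.0000 + 1.4772, 0.0000 + 0.2605) = (1.4772, 0.2605)
link 1: phi[1] = 10 + 40 = 50 deg
  cos(50 deg) = 0.6428, sin(50 deg) = 0.7660
  joint[2] = (1.4772, 0.2605) + 1.1 * (0.6428, 0.7660) = (1.4772 + 0.7071, 0.2605 + 0.8426) = (2.1843, 1.1031)
link 2: phi[2] = 10 + 40 + -120 = -70 deg
  cos(-70 deg) = 0.3420, sin(-70 deg) = -0.9397
  joint[3] = (2.1843, 1.1031) + 9.1 * (0.3420, -0.9397) = (2.1843 + 3.1124, 1.1031 + -8.5512) = (5.2967, -7.4481)
End effector: (5.2967, -7.4481)

Answer: 5.2967 -7.4481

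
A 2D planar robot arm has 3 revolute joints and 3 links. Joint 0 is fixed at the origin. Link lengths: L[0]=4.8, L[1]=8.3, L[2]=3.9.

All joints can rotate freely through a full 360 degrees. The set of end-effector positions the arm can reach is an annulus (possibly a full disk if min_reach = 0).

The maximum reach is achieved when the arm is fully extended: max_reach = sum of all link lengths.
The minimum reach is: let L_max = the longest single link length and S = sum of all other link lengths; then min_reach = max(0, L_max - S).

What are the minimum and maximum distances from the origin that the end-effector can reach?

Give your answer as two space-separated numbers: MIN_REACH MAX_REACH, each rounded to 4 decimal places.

Answer: 0.0000 17.0000

Derivation:
Link lengths: [4.8, 8.3, 3.9]
max_reach = 4.8 + 8.3 + 3.9 = 17
L_max = max([4.8, 8.3, 3.9]) = 8.3
S (sum of others) = 17 - 8.3 = 8.7
min_reach = max(0, 8.3 - 8.7) = max(0, -0.4) = 0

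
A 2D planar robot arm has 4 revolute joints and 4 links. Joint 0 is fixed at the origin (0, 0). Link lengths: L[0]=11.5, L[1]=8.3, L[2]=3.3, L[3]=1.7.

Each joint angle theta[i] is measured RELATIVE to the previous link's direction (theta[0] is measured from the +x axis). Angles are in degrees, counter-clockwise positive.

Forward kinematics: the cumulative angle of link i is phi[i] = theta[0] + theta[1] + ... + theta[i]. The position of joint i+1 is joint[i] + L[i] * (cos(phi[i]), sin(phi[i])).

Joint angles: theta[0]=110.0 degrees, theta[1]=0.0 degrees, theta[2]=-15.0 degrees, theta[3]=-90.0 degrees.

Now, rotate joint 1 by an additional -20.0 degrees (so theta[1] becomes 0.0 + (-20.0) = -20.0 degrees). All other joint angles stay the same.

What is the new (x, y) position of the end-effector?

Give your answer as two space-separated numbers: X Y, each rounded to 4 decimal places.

Answer: -1.4371 21.8540

Derivation:
joint[0] = (0.0000, 0.0000)  (base)
link 0: phi[0] = 110 = 110 deg
  cos(110 deg) = -0.3420, sin(110 deg) = 0.9397
  joint[1] = (0.0000, 0.0000) + 11.5 * (-0.3420, 0.9397) = (0.0000 + -3.9332, 0.0000 + 10.8065) = (-3.9332, 10.8065)
link 1: phi[1] = 110 + -20 = 90 deg
  cos(90 deg) = 0.0000, sin(90 deg) = 1.0000
  joint[2] = (-3.9332, 10.8065) + 8.3 * (0.0000, 1.0000) = (-3.9332 + 0.0000, 10.8065 + 8.3000) = (-3.9332, 19.1065)
link 2: phi[2] = 110 + -20 + -15 = 75 deg
  cos(75 deg) = 0.2588, sin(75 deg) = 0.9659
  joint[3] = (-3.9332, 19.1065) + 3.3 * (0.2588, 0.9659) = (-3.9332 + 0.8541, 19.1065 + 3.1876) = (-3.0791, 22.2940)
link 3: phi[3] = 110 + -20 + -15 + -90 = -15 deg
  cos(-15 deg) = 0.9659, sin(-15 deg) = -0.2588
  joint[4] = (-3.0791, 22.2940) + 1.7 * (0.9659, -0.2588) = (-3.0791 + 1.6421, 22.2940 + -0.4400) = (-1.4371, 21.8540)
End effector: (-1.4371, 21.8540)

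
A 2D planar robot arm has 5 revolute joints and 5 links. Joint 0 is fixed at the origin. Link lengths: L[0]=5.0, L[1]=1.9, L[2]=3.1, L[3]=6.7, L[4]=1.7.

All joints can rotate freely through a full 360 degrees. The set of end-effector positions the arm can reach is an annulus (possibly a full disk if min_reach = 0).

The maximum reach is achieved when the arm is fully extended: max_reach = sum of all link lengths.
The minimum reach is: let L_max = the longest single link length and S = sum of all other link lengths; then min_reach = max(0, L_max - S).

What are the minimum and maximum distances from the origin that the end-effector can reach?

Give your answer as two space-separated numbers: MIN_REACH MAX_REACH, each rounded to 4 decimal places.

Answer: 0.0000 18.4000

Derivation:
Link lengths: [5.0, 1.9, 3.1, 6.7, 1.7]
max_reach = 5 + 1.9 + 3.1 + 6.7 + 1.7 = 18.4
L_max = max([5.0, 1.9, 3.1, 6.7, 1.7]) = 6.7
S (sum of others) = 18.4 - 6.7 = 11.7
min_reach = max(0, 6.7 - 11.7) = max(0, -5) = 0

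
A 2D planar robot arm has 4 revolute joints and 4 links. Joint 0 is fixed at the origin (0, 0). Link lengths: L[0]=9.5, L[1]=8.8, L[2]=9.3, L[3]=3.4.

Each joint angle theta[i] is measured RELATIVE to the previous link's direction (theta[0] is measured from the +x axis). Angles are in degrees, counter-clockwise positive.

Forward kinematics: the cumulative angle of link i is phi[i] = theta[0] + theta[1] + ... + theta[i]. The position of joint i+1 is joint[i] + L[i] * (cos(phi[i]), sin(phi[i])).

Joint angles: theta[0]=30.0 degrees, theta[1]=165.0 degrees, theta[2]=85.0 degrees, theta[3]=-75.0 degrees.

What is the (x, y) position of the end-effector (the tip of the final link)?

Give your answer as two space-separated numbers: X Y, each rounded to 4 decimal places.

Answer: -1.7394 -8.1232

Derivation:
joint[0] = (0.0000, 0.0000)  (base)
link 0: phi[0] = 30 = 30 deg
  cos(30 deg) = 0.8660, sin(30 deg) = 0.5000
  joint[1] = (0.0000, 0.0000) + 9.5 * (0.8660, 0.5000) = (0.0000 + 8.2272, 0.0000 + 4.7500) = (8.2272, 4.7500)
link 1: phi[1] = 30 + 165 = 195 deg
  cos(195 deg) = -0.9659, sin(195 deg) = -0.2588
  joint[2] = (8.2272, 4.7500) + 8.8 * (-0.9659, -0.2588) = (8.2272 + -8.5001, 4.7500 + -2.2776) = (-0.2729, 2.4724)
link 2: phi[2] = 30 + 165 + 85 = 280 deg
  cos(280 deg) = 0.1736, sin(280 deg) = -0.9848
  joint[3] = (-0.2729, 2.4724) + 9.3 * (0.1736, -0.9848) = (-0.2729 + 1.6149, 2.4724 + -9.1587) = (1.3420, -6.6863)
link 3: phi[3] = 30 + 165 + 85 + -75 = 205 deg
  cos(205 deg) = -0.9063, sin(205 deg) = -0.4226
  joint[4] = (1.3420, -6.6863) + 3.4 * (-0.9063, -0.4226) = (1.3420 + -3.0814, -6.6863 + -1.4369) = (-1.7394, -8.1232)
End effector: (-1.7394, -8.1232)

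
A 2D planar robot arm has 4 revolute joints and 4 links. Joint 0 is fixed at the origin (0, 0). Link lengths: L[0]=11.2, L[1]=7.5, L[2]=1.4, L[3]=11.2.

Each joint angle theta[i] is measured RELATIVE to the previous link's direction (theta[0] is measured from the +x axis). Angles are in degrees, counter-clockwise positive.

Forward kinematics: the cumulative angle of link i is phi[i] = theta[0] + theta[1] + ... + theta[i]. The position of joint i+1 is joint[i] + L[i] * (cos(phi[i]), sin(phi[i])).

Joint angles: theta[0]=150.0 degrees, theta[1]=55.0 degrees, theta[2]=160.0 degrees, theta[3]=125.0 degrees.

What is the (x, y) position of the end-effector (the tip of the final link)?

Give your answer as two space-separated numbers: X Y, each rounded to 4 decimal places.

joint[0] = (0.0000, 0.0000)  (base)
link 0: phi[0] = 150 = 150 deg
  cos(150 deg) = -0.8660, sin(150 deg) = 0.5000
  joint[1] = (0.0000, 0.0000) + 11.2 * (-0.8660, 0.5000) = (0.0000 + -9.6995, 0.0000 + 5.6000) = (-9.6995, 5.6000)
link 1: phi[1] = 150 + 55 = 205 deg
  cos(205 deg) = -0.9063, sin(205 deg) = -0.4226
  joint[2] = (-9.6995, 5.6000) + 7.5 * (-0.9063, -0.4226) = (-9.6995 + -6.7973, 5.6000 + -3.1696) = (-16.4968, 2.4304)
link 2: phi[2] = 150 + 55 + 160 = 365 deg
  cos(365 deg) = 0.9962, sin(365 deg) = 0.0872
  joint[3] = (-16.4968, 2.4304) + 1.4 * (0.9962, 0.0872) = (-16.4968 + 1.3947, 2.4304 + 0.1220) = (-15.1021, 2.5524)
link 3: phi[3] = 150 + 55 + 160 + 125 = 490 deg
  cos(490 deg) = -0.6428, sin(490 deg) = 0.7660
  joint[4] = (-15.1021, 2.5524) + 11.2 * (-0.6428, 0.7660) = (-15.1021 + -7.1992, 2.5524 + 8.5797) = (-22.3013, 11.1321)
End effector: (-22.3013, 11.1321)

Answer: -22.3013 11.1321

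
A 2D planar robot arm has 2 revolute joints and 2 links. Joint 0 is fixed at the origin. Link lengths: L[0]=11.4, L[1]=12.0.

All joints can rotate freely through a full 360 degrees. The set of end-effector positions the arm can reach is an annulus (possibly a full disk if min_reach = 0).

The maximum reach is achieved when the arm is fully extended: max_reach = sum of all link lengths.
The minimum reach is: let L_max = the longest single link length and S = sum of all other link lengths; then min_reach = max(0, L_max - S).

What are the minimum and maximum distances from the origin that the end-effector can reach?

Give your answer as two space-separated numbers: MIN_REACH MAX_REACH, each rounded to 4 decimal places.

Link lengths: [11.4, 12.0]
max_reach = 11.4 + 12 = 23.4
L_max = max([11.4, 12.0]) = 12
S (sum of others) = 23.4 - 12 = 11.4
min_reach = max(0, 12 - 11.4) = max(0, 0.6) = 0.6

Answer: 0.6000 23.4000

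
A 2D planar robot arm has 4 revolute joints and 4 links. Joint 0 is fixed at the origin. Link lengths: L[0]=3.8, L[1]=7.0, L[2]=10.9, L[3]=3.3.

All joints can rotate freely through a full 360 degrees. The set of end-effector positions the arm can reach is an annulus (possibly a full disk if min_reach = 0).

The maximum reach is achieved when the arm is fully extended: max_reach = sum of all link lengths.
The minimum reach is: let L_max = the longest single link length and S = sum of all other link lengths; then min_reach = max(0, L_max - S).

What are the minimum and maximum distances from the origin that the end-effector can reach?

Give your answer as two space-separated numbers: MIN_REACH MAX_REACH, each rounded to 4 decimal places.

Link lengths: [3.8, 7.0, 10.9, 3.3]
max_reach = 3.8 + 7 + 10.9 + 3.3 = 25
L_max = max([3.8, 7.0, 10.9, 3.3]) = 10.9
S (sum of others) = 25 - 10.9 = 14.1
min_reach = max(0, 10.9 - 14.1) = max(0, -3.2) = 0

Answer: 0.0000 25.0000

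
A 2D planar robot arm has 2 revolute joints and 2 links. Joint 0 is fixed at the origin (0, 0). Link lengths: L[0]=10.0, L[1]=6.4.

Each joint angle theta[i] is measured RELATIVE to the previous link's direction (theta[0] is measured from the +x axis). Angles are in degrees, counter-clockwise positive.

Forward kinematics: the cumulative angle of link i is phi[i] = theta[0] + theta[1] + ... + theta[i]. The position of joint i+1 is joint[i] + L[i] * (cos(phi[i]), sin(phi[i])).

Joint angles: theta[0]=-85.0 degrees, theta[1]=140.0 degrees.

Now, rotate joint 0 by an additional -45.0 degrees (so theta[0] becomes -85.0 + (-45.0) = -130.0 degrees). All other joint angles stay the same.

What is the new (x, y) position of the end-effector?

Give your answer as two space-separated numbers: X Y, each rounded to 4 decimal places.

Answer: -0.1251 -6.5491

Derivation:
joint[0] = (0.0000, 0.0000)  (base)
link 0: phi[0] = -130 = -130 deg
  cos(-130 deg) = -0.6428, sin(-130 deg) = -0.7660
  joint[1] = (0.0000, 0.0000) + 10 * (-0.6428, -0.7660) = (0.0000 + -6.4279, 0.0000 + -7.6604) = (-6.4279, -7.6604)
link 1: phi[1] = -130 + 140 = 10 deg
  cos(10 deg) = 0.9848, sin(10 deg) = 0.1736
  joint[2] = (-6.4279, -7.6604) + 6.4 * (0.9848, 0.1736) = (-6.4279 + 6.3028, -7.6604 + 1.1113) = (-0.1251, -6.5491)
End effector: (-0.1251, -6.5491)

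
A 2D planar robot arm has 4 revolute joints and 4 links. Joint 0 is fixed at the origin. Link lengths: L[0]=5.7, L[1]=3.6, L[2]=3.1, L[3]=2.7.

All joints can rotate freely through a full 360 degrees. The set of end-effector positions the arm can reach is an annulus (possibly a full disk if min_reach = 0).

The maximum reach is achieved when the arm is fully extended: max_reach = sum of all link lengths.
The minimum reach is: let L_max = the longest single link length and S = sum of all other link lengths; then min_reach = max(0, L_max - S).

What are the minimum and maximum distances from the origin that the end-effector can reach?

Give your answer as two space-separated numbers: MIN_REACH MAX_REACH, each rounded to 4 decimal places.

Answer: 0.0000 15.1000

Derivation:
Link lengths: [5.7, 3.6, 3.1, 2.7]
max_reach = 5.7 + 3.6 + 3.1 + 2.7 = 15.1
L_max = max([5.7, 3.6, 3.1, 2.7]) = 5.7
S (sum of others) = 15.1 - 5.7 = 9.4
min_reach = max(0, 5.7 - 9.4) = max(0, -3.7) = 0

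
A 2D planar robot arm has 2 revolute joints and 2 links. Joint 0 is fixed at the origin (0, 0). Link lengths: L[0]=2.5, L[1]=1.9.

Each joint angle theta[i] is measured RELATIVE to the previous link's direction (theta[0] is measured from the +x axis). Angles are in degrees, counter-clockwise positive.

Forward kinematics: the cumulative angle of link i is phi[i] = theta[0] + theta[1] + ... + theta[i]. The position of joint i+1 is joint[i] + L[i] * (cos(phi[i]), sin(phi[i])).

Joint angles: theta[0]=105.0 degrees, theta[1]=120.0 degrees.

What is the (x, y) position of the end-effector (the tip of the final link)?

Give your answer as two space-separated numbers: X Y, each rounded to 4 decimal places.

Answer: -1.9906 1.0713

Derivation:
joint[0] = (0.0000, 0.0000)  (base)
link 0: phi[0] = 105 = 105 deg
  cos(105 deg) = -0.2588, sin(105 deg) = 0.9659
  joint[1] = (0.0000, 0.0000) + 2.5 * (-0.2588, 0.9659) = (0.0000 + -0.6470, 0.0000 + 2.4148) = (-0.6470, 2.4148)
link 1: phi[1] = 105 + 120 = 225 deg
  cos(225 deg) = -0.7071, sin(225 deg) = -0.7071
  joint[2] = (-0.6470, 2.4148) + 1.9 * (-0.7071, -0.7071) = (-0.6470 + -1.3435, 2.4148 + -1.3435) = (-1.9906, 1.0713)
End effector: (-1.9906, 1.0713)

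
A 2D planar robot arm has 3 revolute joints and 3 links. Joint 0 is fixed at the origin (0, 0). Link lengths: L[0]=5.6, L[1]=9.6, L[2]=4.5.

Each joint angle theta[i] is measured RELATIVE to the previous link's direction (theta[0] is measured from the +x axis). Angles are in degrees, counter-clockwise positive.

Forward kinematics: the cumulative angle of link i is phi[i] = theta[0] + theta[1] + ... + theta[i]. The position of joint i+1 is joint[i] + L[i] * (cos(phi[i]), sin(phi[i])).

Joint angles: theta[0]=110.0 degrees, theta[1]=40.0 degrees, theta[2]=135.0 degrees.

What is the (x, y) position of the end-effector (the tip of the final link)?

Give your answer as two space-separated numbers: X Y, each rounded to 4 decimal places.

joint[0] = (0.0000, 0.0000)  (base)
link 0: phi[0] = 110 = 110 deg
  cos(110 deg) = -0.3420, sin(110 deg) = 0.9397
  joint[1] = (0.0000, 0.0000) + 5.6 * (-0.3420, 0.9397) = (0.0000 + -1.9153, 0.0000 + 5.2623) = (-1.9153, 5.2623)
link 1: phi[1] = 110 + 40 = 150 deg
  cos(150 deg) = -0.8660, sin(150 deg) = 0.5000
  joint[2] = (-1.9153, 5.2623) + 9.6 * (-0.8660, 0.5000) = (-1.9153 + -8.3138, 5.2623 + 4.8000) = (-10.2292, 10.0623)
link 2: phi[2] = 110 + 40 + 135 = 285 deg
  cos(285 deg) = 0.2588, sin(285 deg) = -0.9659
  joint[3] = (-10.2292, 10.0623) + 4.5 * (0.2588, -0.9659) = (-10.2292 + 1.1647, 10.0623 + -4.3467) = (-9.0645, 5.7156)
End effector: (-9.0645, 5.7156)

Answer: -9.0645 5.7156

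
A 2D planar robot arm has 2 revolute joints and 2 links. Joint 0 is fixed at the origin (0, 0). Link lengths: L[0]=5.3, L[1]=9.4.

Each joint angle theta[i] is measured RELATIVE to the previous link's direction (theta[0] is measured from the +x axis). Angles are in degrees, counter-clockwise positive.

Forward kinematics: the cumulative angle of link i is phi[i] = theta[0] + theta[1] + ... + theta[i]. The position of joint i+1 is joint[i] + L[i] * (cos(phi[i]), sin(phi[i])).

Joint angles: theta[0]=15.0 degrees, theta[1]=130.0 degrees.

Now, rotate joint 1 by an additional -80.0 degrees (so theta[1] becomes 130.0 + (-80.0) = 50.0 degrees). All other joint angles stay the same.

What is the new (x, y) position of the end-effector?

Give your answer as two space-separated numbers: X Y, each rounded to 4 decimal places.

joint[0] = (0.0000, 0.0000)  (base)
link 0: phi[0] = 15 = 15 deg
  cos(15 deg) = 0.9659, sin(15 deg) = 0.2588
  joint[1] = (0.0000, 0.0000) + 5.3 * (0.9659, 0.2588) = (0.0000 + 5.1194, 0.0000 + 1.3717) = (5.1194, 1.3717)
link 1: phi[1] = 15 + 50 = 65 deg
  cos(65 deg) = 0.4226, sin(65 deg) = 0.9063
  joint[2] = (5.1194, 1.3717) + 9.4 * (0.4226, 0.9063) = (5.1194 + 3.9726, 1.3717 + 8.5193) = (9.0920, 9.8910)
End effector: (9.0920, 9.8910)

Answer: 9.0920 9.8910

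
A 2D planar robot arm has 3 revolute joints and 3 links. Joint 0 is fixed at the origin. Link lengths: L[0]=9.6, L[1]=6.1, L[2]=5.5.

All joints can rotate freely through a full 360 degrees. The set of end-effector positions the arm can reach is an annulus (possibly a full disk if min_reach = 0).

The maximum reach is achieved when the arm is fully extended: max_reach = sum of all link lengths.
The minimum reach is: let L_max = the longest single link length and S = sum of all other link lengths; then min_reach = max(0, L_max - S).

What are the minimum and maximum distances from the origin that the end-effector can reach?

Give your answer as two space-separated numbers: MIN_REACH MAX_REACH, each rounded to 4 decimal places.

Answer: 0.0000 21.2000

Derivation:
Link lengths: [9.6, 6.1, 5.5]
max_reach = 9.6 + 6.1 + 5.5 = 21.2
L_max = max([9.6, 6.1, 5.5]) = 9.6
S (sum of others) = 21.2 - 9.6 = 11.6
min_reach = max(0, 9.6 - 11.6) = max(0, -2) = 0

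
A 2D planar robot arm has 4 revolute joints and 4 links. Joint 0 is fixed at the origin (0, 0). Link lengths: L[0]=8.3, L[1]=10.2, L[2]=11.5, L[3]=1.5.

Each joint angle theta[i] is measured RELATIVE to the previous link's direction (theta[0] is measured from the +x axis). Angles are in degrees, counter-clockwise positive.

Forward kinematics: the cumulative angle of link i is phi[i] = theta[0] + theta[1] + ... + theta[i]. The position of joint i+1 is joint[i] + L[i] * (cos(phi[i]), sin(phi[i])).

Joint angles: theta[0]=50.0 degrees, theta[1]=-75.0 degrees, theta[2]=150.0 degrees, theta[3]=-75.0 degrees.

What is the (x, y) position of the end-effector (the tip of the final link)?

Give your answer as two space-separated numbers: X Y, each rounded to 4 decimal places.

joint[0] = (0.0000, 0.0000)  (base)
link 0: phi[0] = 50 = 50 deg
  cos(50 deg) = 0.6428, sin(50 deg) = 0.7660
  joint[1] = (0.0000, 0.0000) + 8.3 * (0.6428, 0.7660) = (0.0000 + 5.3351, 0.0000 + 6.3582) = (5.3351, 6.3582)
link 1: phi[1] = 50 + -75 = -25 deg
  cos(-25 deg) = 0.9063, sin(-25 deg) = -0.4226
  joint[2] = (5.3351, 6.3582) + 10.2 * (0.9063, -0.4226) = (5.3351 + 9.2443, 6.3582 + -4.3107) = (14.5795, 2.0475)
link 2: phi[2] = 50 + -75 + 150 = 125 deg
  cos(125 deg) = -0.5736, sin(125 deg) = 0.8192
  joint[3] = (14.5795, 2.0475) + 11.5 * (-0.5736, 0.8192) = (14.5795 + -6.5961, 2.0475 + 9.4202) = (7.9833, 11.4677)
link 3: phi[3] = 50 + -75 + 150 + -75 = 50 deg
  cos(50 deg) = 0.6428, sin(50 deg) = 0.7660
  joint[4] = (7.9833, 11.4677) + 1.5 * (0.6428, 0.7660) = (7.9833 + 0.9642, 11.4677 + 1.1491) = (8.9475, 12.6168)
End effector: (8.9475, 12.6168)

Answer: 8.9475 12.6168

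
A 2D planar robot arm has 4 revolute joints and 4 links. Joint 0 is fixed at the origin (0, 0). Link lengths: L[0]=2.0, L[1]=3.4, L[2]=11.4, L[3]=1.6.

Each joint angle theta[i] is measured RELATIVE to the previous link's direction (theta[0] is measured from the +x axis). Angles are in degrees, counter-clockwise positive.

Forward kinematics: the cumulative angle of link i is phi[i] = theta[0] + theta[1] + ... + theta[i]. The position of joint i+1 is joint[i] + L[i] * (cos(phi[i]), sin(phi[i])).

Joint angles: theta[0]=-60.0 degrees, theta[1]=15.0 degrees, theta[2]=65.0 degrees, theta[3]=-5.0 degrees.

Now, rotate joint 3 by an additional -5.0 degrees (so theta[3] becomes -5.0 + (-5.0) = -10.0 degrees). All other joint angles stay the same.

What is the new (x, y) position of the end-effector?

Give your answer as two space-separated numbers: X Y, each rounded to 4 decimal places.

Answer: 15.6924 0.0407

Derivation:
joint[0] = (0.0000, 0.0000)  (base)
link 0: phi[0] = -60 = -60 deg
  cos(-60 deg) = 0.5000, sin(-60 deg) = -0.8660
  joint[1] = (0.0000, 0.0000) + 2 * (0.5000, -0.8660) = (0.0000 + 1.0000, 0.0000 + -1.7321) = (1.0000, -1.7321)
link 1: phi[1] = -60 + 15 = -45 deg
  cos(-45 deg) = 0.7071, sin(-45 deg) = -0.7071
  joint[2] = (1.0000, -1.7321) + 3.4 * (0.7071, -0.7071) = (1.0000 + 2.4042, -1.7321 + -2.4042) = (3.4042, -4.1362)
link 2: phi[2] = -60 + 15 + 65 = 20 deg
  cos(20 deg) = 0.9397, sin(20 deg) = 0.3420
  joint[3] = (3.4042, -4.1362) + 11.4 * (0.9397, 0.3420) = (3.4042 + 10.7125, -4.1362 + 3.8990) = (14.1167, -0.2372)
link 3: phi[3] = -60 + 15 + 65 + -10 = 10 deg
  cos(10 deg) = 0.9848, sin(10 deg) = 0.1736
  joint[4] = (14.1167, -0.2372) + 1.6 * (0.9848, 0.1736) = (14.1167 + 1.5757, -0.2372 + 0.2778) = (15.6924, 0.0407)
End effector: (15.6924, 0.0407)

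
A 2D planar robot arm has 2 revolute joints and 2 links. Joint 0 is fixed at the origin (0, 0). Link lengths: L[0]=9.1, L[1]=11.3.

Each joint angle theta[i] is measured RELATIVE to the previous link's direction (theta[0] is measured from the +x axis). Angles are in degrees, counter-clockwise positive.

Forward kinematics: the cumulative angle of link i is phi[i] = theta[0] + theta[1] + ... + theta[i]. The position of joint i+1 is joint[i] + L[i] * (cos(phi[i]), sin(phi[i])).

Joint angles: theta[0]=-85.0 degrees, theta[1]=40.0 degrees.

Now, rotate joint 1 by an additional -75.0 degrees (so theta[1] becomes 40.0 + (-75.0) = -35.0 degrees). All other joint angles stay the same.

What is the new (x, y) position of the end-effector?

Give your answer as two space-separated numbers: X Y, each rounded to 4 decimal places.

Answer: -4.8569 -18.8515

Derivation:
joint[0] = (0.0000, 0.0000)  (base)
link 0: phi[0] = -85 = -85 deg
  cos(-85 deg) = 0.0872, sin(-85 deg) = -0.9962
  joint[1] = (0.0000, 0.0000) + 9.1 * (0.0872, -0.9962) = (0.0000 + 0.7931, 0.0000 + -9.0654) = (0.7931, -9.0654)
link 1: phi[1] = -85 + -35 = -120 deg
  cos(-120 deg) = -0.5000, sin(-120 deg) = -0.8660
  joint[2] = (0.7931, -9.0654) + 11.3 * (-0.5000, -0.8660) = (0.7931 + -5.6500, -9.0654 + -9.7861) = (-4.8569, -18.8515)
End effector: (-4.8569, -18.8515)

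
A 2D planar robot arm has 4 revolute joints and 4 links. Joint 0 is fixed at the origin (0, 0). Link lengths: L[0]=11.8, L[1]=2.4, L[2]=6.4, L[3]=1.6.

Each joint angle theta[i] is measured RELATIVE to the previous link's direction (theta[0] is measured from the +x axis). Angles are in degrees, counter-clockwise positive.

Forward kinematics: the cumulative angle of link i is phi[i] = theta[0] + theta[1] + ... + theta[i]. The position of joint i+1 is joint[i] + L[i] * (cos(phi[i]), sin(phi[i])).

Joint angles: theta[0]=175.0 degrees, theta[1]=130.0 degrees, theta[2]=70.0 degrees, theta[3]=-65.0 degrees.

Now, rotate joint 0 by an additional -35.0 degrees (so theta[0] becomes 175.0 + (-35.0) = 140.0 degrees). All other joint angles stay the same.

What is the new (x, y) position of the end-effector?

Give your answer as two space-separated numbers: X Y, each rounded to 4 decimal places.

joint[0] = (0.0000, 0.0000)  (base)
link 0: phi[0] = 140 = 140 deg
  cos(140 deg) = -0.7660, sin(140 deg) = 0.6428
  joint[1] = (0.0000, 0.0000) + 11.8 * (-0.7660, 0.6428) = (0.0000 + -9.0393, 0.0000 + 7.5849) = (-9.0393, 7.5849)
link 1: phi[1] = 140 + 130 = 270 deg
  cos(270 deg) = -0.0000, sin(270 deg) = -1.0000
  joint[2] = (-9.0393, 7.5849) + 2.4 * (-0.0000, -1.0000) = (-9.0393 + -0.0000, 7.5849 + -2.4000) = (-9.0393, 5.1849)
link 2: phi[2] = 140 + 130 + 70 = 340 deg
  cos(340 deg) = 0.9397, sin(340 deg) = -0.3420
  joint[3] = (-9.0393, 5.1849) + 6.4 * (0.9397, -0.3420) = (-9.0393 + 6.0140, 5.1849 + -2.1889) = (-3.0253, 2.9960)
link 3: phi[3] = 140 + 130 + 70 + -65 = 275 deg
  cos(275 deg) = 0.0872, sin(275 deg) = -0.9962
  joint[4] = (-3.0253, 2.9960) + 1.6 * (0.0872, -0.9962) = (-3.0253 + 0.1394, 2.9960 + -1.5939) = (-2.8858, 1.4021)
End effector: (-2.8858, 1.4021)

Answer: -2.8858 1.4021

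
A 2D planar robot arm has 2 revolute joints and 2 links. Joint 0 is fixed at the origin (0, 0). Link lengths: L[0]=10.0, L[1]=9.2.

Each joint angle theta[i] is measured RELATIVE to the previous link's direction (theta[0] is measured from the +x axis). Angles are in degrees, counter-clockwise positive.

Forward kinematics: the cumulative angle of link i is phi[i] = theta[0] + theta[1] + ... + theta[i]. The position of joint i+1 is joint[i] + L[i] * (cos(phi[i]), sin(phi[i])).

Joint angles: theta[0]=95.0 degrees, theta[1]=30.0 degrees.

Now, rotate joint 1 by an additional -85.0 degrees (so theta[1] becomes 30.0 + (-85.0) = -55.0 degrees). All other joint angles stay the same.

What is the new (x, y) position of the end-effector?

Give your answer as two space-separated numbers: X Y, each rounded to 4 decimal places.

Answer: 6.1761 15.8756

Derivation:
joint[0] = (0.0000, 0.0000)  (base)
link 0: phi[0] = 95 = 95 deg
  cos(95 deg) = -0.0872, sin(95 deg) = 0.9962
  joint[1] = (0.0000, 0.0000) + 10 * (-0.0872, 0.9962) = (0.0000 + -0.8716, 0.0000 + 9.9619) = (-0.8716, 9.9619)
link 1: phi[1] = 95 + -55 = 40 deg
  cos(40 deg) = 0.7660, sin(40 deg) = 0.6428
  joint[2] = (-0.8716, 9.9619) + 9.2 * (0.7660, 0.6428) = (-0.8716 + 7.0476, 9.9619 + 5.9136) = (6.1761, 15.8756)
End effector: (6.1761, 15.8756)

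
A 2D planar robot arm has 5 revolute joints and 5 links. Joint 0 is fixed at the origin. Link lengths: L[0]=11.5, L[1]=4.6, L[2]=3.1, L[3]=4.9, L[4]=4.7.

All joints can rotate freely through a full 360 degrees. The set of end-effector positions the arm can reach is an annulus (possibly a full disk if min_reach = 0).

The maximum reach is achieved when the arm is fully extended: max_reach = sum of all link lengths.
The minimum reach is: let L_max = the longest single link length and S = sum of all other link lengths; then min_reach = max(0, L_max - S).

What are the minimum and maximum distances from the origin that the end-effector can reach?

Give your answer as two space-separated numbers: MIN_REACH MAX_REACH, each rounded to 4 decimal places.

Link lengths: [11.5, 4.6, 3.1, 4.9, 4.7]
max_reach = 11.5 + 4.6 + 3.1 + 4.9 + 4.7 = 28.8
L_max = max([11.5, 4.6, 3.1, 4.9, 4.7]) = 11.5
S (sum of others) = 28.8 - 11.5 = 17.3
min_reach = max(0, 11.5 - 17.3) = max(0, -5.8) = 0

Answer: 0.0000 28.8000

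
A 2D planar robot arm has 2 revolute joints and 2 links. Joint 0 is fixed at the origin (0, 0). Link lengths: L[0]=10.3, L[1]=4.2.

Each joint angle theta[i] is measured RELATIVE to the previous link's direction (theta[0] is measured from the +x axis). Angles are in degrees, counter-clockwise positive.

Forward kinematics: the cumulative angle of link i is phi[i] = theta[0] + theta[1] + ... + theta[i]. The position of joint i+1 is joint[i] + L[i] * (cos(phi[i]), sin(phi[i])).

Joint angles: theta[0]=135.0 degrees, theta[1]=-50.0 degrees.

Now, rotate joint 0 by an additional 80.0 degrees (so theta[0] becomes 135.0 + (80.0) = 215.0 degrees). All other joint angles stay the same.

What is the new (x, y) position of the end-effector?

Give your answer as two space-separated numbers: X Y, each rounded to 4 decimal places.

Answer: -12.4942 -4.8208

Derivation:
joint[0] = (0.0000, 0.0000)  (base)
link 0: phi[0] = 215 = 215 deg
  cos(215 deg) = -0.8192, sin(215 deg) = -0.5736
  joint[1] = (0.0000, 0.0000) + 10.3 * (-0.8192, -0.5736) = (0.0000 + -8.4373, 0.0000 + -5.9078) = (-8.4373, -5.9078)
link 1: phi[1] = 215 + -50 = 165 deg
  cos(165 deg) = -0.9659, sin(165 deg) = 0.2588
  joint[2] = (-8.4373, -5.9078) + 4.2 * (-0.9659, 0.2588) = (-8.4373 + -4.0569, -5.9078 + 1.0870) = (-12.4942, -4.8208)
End effector: (-12.4942, -4.8208)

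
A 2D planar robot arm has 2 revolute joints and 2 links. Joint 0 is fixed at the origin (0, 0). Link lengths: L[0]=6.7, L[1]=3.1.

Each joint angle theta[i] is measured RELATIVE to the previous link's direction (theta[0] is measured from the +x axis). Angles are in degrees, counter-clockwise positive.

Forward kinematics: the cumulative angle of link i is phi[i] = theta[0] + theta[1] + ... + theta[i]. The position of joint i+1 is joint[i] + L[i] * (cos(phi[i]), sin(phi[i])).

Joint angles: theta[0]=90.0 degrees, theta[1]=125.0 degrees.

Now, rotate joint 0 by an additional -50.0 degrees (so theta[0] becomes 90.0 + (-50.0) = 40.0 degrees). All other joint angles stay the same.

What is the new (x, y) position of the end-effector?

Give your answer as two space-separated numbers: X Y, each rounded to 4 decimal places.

Answer: 2.1381 5.1090

Derivation:
joint[0] = (0.0000, 0.0000)  (base)
link 0: phi[0] = 40 = 40 deg
  cos(40 deg) = 0.7660, sin(40 deg) = 0.6428
  joint[1] = (0.0000, 0.0000) + 6.7 * (0.7660, 0.6428) = (0.0000 + 5.1325, 0.0000 + 4.3067) = (5.1325, 4.3067)
link 1: phi[1] = 40 + 125 = 165 deg
  cos(165 deg) = -0.9659, sin(165 deg) = 0.2588
  joint[2] = (5.1325, 4.3067) + 3.1 * (-0.9659, 0.2588) = (5.1325 + -2.9944, 4.3067 + 0.8023) = (2.1381, 5.1090)
End effector: (2.1381, 5.1090)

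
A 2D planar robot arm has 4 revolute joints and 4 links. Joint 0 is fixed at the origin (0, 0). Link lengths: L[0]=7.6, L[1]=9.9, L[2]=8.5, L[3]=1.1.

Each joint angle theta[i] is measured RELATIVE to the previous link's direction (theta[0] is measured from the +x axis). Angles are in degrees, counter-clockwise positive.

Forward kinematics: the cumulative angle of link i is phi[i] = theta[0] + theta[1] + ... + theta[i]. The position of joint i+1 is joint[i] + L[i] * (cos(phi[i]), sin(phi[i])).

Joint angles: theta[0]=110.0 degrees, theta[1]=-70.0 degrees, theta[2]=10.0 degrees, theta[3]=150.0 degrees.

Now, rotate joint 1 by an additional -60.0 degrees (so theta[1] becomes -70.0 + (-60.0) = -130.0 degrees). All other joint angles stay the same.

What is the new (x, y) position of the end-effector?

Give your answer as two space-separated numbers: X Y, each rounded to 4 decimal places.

Answer: 14.2318 2.9867

Derivation:
joint[0] = (0.0000, 0.0000)  (base)
link 0: phi[0] = 110 = 110 deg
  cos(110 deg) = -0.3420, sin(110 deg) = 0.9397
  joint[1] = (0.0000, 0.0000) + 7.6 * (-0.3420, 0.9397) = (0.0000 + -2.5994, 0.0000 + 7.1417) = (-2.5994, 7.1417)
link 1: phi[1] = 110 + -130 = -20 deg
  cos(-20 deg) = 0.9397, sin(-20 deg) = -0.3420
  joint[2] = (-2.5994, 7.1417) + 9.9 * (0.9397, -0.3420) = (-2.5994 + 9.3030, 7.1417 + -3.3860) = (6.7036, 3.7557)
link 2: phi[2] = 110 + -130 + 10 = -10 deg
  cos(-10 deg) = 0.9848, sin(-10 deg) = -0.1736
  joint[3] = (6.7036, 3.7557) + 8.5 * (0.9848, -0.1736) = (6.7036 + 8.3709, 3.7557 + -1.4760) = (15.0745, 2.2797)
link 3: phi[3] = 110 + -130 + 10 + 150 = 140 deg
  cos(140 deg) = -0.7660, sin(140 deg) = 0.6428
  joint[4] = (15.0745, 2.2797) + 1.1 * (-0.7660, 0.6428) = (15.0745 + -0.8426, 2.2797 + 0.7071) = (14.2318, 2.9867)
End effector: (14.2318, 2.9867)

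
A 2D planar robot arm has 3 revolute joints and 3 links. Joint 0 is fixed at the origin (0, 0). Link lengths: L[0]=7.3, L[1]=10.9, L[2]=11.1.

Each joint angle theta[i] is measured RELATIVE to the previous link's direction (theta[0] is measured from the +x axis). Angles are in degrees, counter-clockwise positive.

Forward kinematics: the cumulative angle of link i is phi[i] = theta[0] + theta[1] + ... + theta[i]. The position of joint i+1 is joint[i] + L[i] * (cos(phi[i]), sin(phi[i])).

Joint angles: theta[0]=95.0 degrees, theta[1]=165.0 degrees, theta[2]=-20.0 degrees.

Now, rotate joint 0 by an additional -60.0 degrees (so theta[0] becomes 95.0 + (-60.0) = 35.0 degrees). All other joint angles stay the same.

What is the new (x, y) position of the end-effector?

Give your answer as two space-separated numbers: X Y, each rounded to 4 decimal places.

joint[0] = (0.0000, 0.0000)  (base)
link 0: phi[0] = 35 = 35 deg
  cos(35 deg) = 0.8192, sin(35 deg) = 0.5736
  joint[1] = (0.0000, 0.0000) + 7.3 * (0.8192, 0.5736) = (0.0000 + 5.9798, 0.0000 + 4.1871) = (5.9798, 4.1871)
link 1: phi[1] = 35 + 165 = 200 deg
  cos(200 deg) = -0.9397, sin(200 deg) = -0.3420
  joint[2] = (5.9798, 4.1871) + 10.9 * (-0.9397, -0.3420) = (5.9798 + -10.2426, 4.1871 + -3.7280) = (-4.2628, 0.4591)
link 2: phi[2] = 35 + 165 + -20 = 180 deg
  cos(180 deg) = -1.0000, sin(180 deg) = 0.0000
  joint[3] = (-4.2628, 0.4591) + 11.1 * (-1.0000, 0.0000) = (-4.2628 + -11.1000, 0.4591 + 0.0000) = (-15.3628, 0.4591)
End effector: (-15.3628, 0.4591)

Answer: -15.3628 0.4591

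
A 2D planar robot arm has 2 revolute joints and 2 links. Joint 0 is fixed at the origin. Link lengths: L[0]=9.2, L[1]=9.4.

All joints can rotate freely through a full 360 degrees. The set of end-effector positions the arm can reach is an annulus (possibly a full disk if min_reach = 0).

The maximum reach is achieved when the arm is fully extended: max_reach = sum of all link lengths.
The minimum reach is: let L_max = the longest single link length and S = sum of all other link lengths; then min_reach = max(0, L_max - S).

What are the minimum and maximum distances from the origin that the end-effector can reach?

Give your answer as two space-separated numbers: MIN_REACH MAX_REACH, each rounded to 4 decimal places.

Link lengths: [9.2, 9.4]
max_reach = 9.2 + 9.4 = 18.6
L_max = max([9.2, 9.4]) = 9.4
S (sum of others) = 18.6 - 9.4 = 9.2
min_reach = max(0, 9.4 - 9.2) = max(0, 0.2) = 0.2

Answer: 0.2000 18.6000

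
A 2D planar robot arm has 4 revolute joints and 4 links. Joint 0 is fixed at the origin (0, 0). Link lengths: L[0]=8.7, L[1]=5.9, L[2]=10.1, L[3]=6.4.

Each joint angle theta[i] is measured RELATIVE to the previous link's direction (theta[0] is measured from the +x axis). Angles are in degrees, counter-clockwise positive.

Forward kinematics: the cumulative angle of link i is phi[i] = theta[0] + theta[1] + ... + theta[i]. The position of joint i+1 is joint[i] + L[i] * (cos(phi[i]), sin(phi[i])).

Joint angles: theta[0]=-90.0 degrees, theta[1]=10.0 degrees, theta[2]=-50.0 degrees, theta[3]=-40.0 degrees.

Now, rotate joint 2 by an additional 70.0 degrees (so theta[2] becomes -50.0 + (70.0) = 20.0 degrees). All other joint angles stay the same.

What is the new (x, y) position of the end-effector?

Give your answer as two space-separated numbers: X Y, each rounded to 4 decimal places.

joint[0] = (0.0000, 0.0000)  (base)
link 0: phi[0] = -90 = -90 deg
  cos(-90 deg) = 0.0000, sin(-90 deg) = -1.0000
  joint[1] = (0.0000, 0.0000) + 8.7 * (0.0000, -1.0000) = (0.0000 + 0.0000, 0.0000 + -8.7000) = (0.0000, -8.7000)
link 1: phi[1] = -90 + 10 = -80 deg
  cos(-80 deg) = 0.1736, sin(-80 deg) = -0.9848
  joint[2] = (0.0000, -8.7000) + 5.9 * (0.1736, -0.9848) = (0.0000 + 1.0245, -8.7000 + -5.8104) = (1.0245, -14.5104)
link 2: phi[2] = -90 + 10 + 20 = -60 deg
  cos(-60 deg) = 0.5000, sin(-60 deg) = -0.8660
  joint[3] = (1.0245, -14.5104) + 10.1 * (0.5000, -0.8660) = (1.0245 + 5.0500, -14.5104 + -8.7469) = (6.0745, -23.2572)
link 3: phi[3] = -90 + 10 + 20 + -40 = -100 deg
  cos(-100 deg) = -0.1736, sin(-100 deg) = -0.9848
  joint[4] = (6.0745, -23.2572) + 6.4 * (-0.1736, -0.9848) = (6.0745 + -1.1113, -23.2572 + -6.3028) = (4.9632, -29.5600)
End effector: (4.9632, -29.5600)

Answer: 4.9632 -29.5600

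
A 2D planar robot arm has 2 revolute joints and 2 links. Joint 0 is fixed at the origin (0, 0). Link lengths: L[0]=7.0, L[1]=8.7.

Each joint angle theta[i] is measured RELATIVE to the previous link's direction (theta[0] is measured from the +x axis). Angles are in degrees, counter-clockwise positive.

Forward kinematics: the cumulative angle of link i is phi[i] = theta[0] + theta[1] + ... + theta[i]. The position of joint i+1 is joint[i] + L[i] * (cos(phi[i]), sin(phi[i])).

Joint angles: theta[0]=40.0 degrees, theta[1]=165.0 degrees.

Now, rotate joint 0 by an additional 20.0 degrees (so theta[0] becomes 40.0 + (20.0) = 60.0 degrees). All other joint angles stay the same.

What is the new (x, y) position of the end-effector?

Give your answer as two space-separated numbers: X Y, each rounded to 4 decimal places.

joint[0] = (0.0000, 0.0000)  (base)
link 0: phi[0] = 60 = 60 deg
  cos(60 deg) = 0.5000, sin(60 deg) = 0.8660
  joint[1] = (0.0000, 0.0000) + 7 * (0.5000, 0.8660) = (0.0000 + 3.5000, 0.0000 + 6.0622) = (3.5000, 6.0622)
link 1: phi[1] = 60 + 165 = 225 deg
  cos(225 deg) = -0.7071, sin(225 deg) = -0.7071
  joint[2] = (3.5000, 6.0622) + 8.7 * (-0.7071, -0.7071) = (3.5000 + -6.1518, 6.0622 + -6.1518) = (-2.6518, -0.0897)
End effector: (-2.6518, -0.0897)

Answer: -2.6518 -0.0897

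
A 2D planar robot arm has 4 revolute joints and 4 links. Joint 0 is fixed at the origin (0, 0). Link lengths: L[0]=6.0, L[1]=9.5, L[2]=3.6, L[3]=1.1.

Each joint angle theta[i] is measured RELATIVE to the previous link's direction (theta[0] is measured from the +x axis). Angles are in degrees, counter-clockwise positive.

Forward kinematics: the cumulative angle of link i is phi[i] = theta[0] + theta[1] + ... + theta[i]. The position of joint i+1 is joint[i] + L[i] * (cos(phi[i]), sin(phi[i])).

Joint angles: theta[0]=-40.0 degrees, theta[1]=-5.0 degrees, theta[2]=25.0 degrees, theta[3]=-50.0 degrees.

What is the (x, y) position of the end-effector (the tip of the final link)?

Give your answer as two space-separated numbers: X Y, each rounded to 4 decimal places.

joint[0] = (0.0000, 0.0000)  (base)
link 0: phi[0] = -40 = -40 deg
  cos(-40 deg) = 0.7660, sin(-40 deg) = -0.6428
  joint[1] = (0.0000, 0.0000) + 6 * (0.7660, -0.6428) = (0.0000 + 4.5963, 0.0000 + -3.8567) = (4.5963, -3.8567)
link 1: phi[1] = -40 + -5 = -45 deg
  cos(-45 deg) = 0.7071, sin(-45 deg) = -0.7071
  joint[2] = (4.5963, -3.8567) + 9.5 * (0.7071, -0.7071) = (4.5963 + 6.7175, -3.8567 + -6.7175) = (11.3138, -10.5742)
link 2: phi[2] = -40 + -5 + 25 = -20 deg
  cos(-20 deg) = 0.9397, sin(-20 deg) = -0.3420
  joint[3] = (11.3138, -10.5742) + 3.6 * (0.9397, -0.3420) = (11.3138 + 3.3829, -10.5742 + -1.2313) = (14.6967, -11.8055)
link 3: phi[3] = -40 + -5 + 25 + -50 = -70 deg
  cos(-70 deg) = 0.3420, sin(-70 deg) = -0.9397
  joint[4] = (14.6967, -11.8055) + 1.1 * (0.3420, -0.9397) = (14.6967 + 0.3762, -11.8055 + -1.0337) = (15.0729, -12.8392)
End effector: (15.0729, -12.8392)

Answer: 15.0729 -12.8392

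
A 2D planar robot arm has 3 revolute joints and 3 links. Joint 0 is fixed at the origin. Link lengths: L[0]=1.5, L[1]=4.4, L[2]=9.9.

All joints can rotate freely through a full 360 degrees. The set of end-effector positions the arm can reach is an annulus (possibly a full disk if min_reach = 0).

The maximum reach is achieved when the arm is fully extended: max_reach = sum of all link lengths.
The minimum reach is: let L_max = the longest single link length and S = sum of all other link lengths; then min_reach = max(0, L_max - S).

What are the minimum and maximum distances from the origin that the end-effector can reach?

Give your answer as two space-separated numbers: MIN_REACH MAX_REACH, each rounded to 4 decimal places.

Answer: 4.0000 15.8000

Derivation:
Link lengths: [1.5, 4.4, 9.9]
max_reach = 1.5 + 4.4 + 9.9 = 15.8
L_max = max([1.5, 4.4, 9.9]) = 9.9
S (sum of others) = 15.8 - 9.9 = 5.9
min_reach = max(0, 9.9 - 5.9) = max(0, 4) = 4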